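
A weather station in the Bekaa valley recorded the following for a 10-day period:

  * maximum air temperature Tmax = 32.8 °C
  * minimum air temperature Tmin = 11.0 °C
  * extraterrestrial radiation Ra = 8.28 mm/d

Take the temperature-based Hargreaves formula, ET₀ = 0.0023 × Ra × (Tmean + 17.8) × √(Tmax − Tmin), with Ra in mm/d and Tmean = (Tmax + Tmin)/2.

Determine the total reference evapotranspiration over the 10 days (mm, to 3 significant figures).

35.3 mm

Tmean = (32.8 + 11.0)/2 = 21.90 °C
ET₀ = 0.0023 × 8.28 × (21.90 + 17.8) × √21.8 = 0.0023 × 8.28 × 39.70 × 4.6690 = 3.5300 mm/d
Over 10 days: 3.5300 × 10 = 35.300 mm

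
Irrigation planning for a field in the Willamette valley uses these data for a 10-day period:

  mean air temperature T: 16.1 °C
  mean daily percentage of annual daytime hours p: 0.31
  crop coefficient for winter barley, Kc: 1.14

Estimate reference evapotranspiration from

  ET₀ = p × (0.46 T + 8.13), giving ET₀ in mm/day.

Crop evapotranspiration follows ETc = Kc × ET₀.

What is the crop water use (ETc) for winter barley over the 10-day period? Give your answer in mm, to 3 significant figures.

ET₀ = 0.31 × (0.46 × 16.1 + 8.13) = 0.31 × 15.536 = 4.8162 mm/d
ETc = Kc × ET₀ = 1.14 × 4.8162 = 5.4905 mm/d
Over 10 days: 5.4905 × 10 = 54.905 mm

54.9 mm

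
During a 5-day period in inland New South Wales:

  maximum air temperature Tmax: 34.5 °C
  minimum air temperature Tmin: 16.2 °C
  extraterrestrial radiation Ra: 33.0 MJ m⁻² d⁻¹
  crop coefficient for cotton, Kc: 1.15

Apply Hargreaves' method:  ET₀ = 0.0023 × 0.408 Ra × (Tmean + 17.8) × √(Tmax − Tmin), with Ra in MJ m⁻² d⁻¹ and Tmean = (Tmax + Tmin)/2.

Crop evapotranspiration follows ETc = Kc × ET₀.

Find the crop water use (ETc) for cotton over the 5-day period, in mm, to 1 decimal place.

32.9 mm

Tmean = (34.5 + 16.2)/2 = 25.35 °C
0.408 Ra = 0.408 × 33.0 = 13.4640 mm/d equivalent
ET₀ = 0.0023 × 13.4640 × (25.35 + 17.8) × √18.3 = 0.0023 × 13.4640 × 43.15 × 4.2778 = 5.7161 mm/d
ETc = Kc × ET₀ = 1.15 × 5.7161 = 6.5735 mm/d
Over 5 days: 6.5735 × 5 = 32.868 mm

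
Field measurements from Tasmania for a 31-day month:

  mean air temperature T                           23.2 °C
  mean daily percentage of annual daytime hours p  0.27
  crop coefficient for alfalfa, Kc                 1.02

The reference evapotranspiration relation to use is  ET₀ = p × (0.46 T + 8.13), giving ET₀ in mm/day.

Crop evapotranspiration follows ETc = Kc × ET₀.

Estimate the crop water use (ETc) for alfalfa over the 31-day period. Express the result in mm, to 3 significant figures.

161 mm

ET₀ = 0.27 × (0.46 × 23.2 + 8.13) = 0.27 × 18.802 = 5.0765 mm/d
ETc = Kc × ET₀ = 1.02 × 5.0765 = 5.1780 mm/d
Over 31 days: 5.1780 × 31 = 160.518 mm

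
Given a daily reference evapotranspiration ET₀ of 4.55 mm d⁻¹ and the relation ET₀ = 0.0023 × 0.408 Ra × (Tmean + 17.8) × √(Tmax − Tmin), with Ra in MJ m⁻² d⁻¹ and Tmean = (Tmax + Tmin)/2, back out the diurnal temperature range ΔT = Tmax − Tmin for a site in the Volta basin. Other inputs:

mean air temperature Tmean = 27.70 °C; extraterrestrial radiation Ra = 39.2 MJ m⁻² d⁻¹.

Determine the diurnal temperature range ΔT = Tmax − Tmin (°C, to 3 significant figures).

√ΔT = ET₀ / [0.0023 × 0.408 × Ra × (Tmean+17.8)] = 4.55 / (0.0023 × 15.9936 × 45.50) = 2.7185
ΔT = 2.7185² = 7.390 °C

7.39 °C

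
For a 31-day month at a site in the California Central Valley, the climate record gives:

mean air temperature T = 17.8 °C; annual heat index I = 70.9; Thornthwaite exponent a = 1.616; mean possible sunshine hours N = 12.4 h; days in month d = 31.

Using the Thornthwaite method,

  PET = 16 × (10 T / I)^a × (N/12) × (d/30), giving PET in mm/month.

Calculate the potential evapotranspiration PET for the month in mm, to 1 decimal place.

10T/I = 10 × 17.8 / 70.9 = 2.5106
(10T/I)^a = 2.5106^1.616 = 4.4263
Uncorrected PET = 16 × 4.4263 = 70.821 mm
Correction = (N/12)(d/30) = (12.4/12)(31/30) = 1.0678
PET = 70.821 × 1.0678 = 75.623 mm/month

75.6 mm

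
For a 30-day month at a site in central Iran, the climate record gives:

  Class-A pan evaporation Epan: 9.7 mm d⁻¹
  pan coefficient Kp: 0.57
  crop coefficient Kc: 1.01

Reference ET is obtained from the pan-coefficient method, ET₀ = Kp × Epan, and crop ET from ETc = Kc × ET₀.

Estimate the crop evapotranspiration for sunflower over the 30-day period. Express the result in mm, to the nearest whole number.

168 mm

ET₀ = 0.57 × 9.7 = 5.5290 mm/d
ETc = Kc × ET₀ = 1.01 × 5.5290 = 5.5843 mm/d
Over 30 days: 5.5843 × 30 = 167.529 mm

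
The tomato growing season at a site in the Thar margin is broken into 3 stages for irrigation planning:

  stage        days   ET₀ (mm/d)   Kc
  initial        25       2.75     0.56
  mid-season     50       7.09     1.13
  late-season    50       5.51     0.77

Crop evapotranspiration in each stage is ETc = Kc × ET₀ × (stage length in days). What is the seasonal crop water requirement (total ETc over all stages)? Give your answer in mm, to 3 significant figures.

initial: 0.56 × 2.75 × 25 = 38.50 mm
mid-season: 1.13 × 7.09 × 50 = 400.59 mm
late-season: 0.77 × 5.51 × 50 = 212.14 mm
Seasonal total = 651.23 mm

651 mm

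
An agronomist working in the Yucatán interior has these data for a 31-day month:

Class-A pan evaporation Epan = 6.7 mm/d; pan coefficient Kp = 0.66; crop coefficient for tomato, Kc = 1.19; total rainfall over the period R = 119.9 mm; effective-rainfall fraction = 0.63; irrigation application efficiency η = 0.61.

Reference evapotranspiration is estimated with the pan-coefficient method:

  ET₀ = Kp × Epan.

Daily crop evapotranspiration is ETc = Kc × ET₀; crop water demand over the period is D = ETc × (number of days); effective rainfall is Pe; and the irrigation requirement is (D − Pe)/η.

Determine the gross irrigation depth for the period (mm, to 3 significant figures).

ET₀ = 0.66 × 6.7 = 4.4220 mm/d
ETc = Kc × ET₀ = 1.19 × 4.4220 = 5.2622 mm/d
Crop demand D = ETc × 31 d = 5.2622 × 31 = 163.128 mm
Pe = 0.63 × 119.9 = 75.537 mm
D − Pe = 163.128 − 75.537 = 87.591 mm
Gross irrigation = 87.591 / 0.61 = 143.592 mm

144 mm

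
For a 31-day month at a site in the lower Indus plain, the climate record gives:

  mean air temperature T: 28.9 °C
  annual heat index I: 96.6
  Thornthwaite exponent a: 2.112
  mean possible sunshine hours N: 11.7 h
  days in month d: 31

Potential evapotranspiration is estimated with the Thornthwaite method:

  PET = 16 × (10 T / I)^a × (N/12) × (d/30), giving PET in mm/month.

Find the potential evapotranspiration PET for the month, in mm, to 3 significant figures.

10T/I = 10 × 28.9 / 96.6 = 2.9917
(10T/I)^a = 2.9917^2.112 = 10.1190
Uncorrected PET = 16 × 10.1190 = 161.904 mm
Correction = (N/12)(d/30) = (11.7/12)(31/30) = 1.0075
PET = 161.904 × 1.0075 = 163.118 mm/month

163 mm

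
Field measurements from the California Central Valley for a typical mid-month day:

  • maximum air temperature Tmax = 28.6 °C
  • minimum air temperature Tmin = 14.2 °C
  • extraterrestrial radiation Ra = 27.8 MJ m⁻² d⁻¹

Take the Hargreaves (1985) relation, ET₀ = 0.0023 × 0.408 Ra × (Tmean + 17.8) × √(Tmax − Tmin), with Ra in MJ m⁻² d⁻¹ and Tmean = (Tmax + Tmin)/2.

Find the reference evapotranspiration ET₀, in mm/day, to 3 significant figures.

Tmean = (28.6 + 14.2)/2 = 21.40 °C
0.408 Ra = 0.408 × 27.8 = 11.3424 mm/d equivalent
ET₀ = 0.0023 × 11.3424 × (21.40 + 17.8) × √14.4 = 0.0023 × 11.3424 × 39.20 × 3.7947 = 3.8806 mm/d

3.88 mm/day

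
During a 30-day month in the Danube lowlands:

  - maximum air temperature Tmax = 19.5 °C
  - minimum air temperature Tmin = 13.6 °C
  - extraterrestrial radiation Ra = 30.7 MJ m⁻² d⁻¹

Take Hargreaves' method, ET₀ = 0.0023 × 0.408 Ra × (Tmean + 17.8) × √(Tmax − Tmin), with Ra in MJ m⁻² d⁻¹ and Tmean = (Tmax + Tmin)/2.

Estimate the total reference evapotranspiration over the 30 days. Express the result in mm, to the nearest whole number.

Tmean = (19.5 + 13.6)/2 = 16.55 °C
0.408 Ra = 0.408 × 30.7 = 12.5256 mm/d equivalent
ET₀ = 0.0023 × 12.5256 × (16.55 + 17.8) × √5.9 = 0.0023 × 12.5256 × 34.35 × 2.4290 = 2.4037 mm/d
Over 30 days: 2.4037 × 30 = 72.111 mm

72 mm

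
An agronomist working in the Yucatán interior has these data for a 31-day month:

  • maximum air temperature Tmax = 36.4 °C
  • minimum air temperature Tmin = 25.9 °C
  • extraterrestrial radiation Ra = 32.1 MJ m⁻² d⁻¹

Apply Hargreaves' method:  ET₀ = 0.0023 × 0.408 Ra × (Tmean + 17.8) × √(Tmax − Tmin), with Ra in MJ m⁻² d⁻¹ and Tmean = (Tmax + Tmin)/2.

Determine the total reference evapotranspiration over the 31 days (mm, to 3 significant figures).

Tmean = (36.4 + 25.9)/2 = 31.15 °C
0.408 Ra = 0.408 × 32.1 = 13.0968 mm/d equivalent
ET₀ = 0.0023 × 13.0968 × (31.15 + 17.8) × √10.5 = 0.0023 × 13.0968 × 48.95 × 3.2404 = 4.7780 mm/d
Over 31 days: 4.7780 × 31 = 148.118 mm

148 mm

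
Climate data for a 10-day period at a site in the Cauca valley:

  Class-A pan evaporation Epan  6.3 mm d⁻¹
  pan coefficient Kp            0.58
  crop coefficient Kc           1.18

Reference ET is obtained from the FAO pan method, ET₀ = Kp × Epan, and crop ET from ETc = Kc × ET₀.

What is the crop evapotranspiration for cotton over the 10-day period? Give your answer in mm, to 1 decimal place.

ET₀ = 0.58 × 6.3 = 3.6540 mm/d
ETc = Kc × ET₀ = 1.18 × 3.6540 = 4.3117 mm/d
Over 10 days: 4.3117 × 10 = 43.117 mm

43.1 mm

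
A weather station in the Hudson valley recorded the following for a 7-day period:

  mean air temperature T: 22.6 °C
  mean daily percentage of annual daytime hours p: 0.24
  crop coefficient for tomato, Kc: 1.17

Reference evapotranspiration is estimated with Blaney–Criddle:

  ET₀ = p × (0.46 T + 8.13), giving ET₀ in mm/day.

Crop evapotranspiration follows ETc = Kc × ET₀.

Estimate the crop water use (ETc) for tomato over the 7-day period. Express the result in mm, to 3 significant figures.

36.4 mm

ET₀ = 0.24 × (0.46 × 22.6 + 8.13) = 0.24 × 18.526 = 4.4462 mm/d
ETc = Kc × ET₀ = 1.17 × 4.4462 = 5.2021 mm/d
Over 7 days: 5.2021 × 7 = 36.415 mm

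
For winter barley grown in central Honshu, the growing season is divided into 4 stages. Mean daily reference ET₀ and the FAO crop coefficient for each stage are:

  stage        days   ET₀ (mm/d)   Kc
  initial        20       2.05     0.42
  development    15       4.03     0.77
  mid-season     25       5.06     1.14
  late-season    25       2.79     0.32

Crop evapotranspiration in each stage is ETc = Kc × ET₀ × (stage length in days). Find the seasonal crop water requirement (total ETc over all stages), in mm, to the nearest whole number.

230 mm

initial: 0.42 × 2.05 × 20 = 17.22 mm
development: 0.77 × 4.03 × 15 = 46.55 mm
mid-season: 1.14 × 5.06 × 25 = 144.21 mm
late-season: 0.32 × 2.79 × 25 = 22.32 mm
Seasonal total = 230.30 mm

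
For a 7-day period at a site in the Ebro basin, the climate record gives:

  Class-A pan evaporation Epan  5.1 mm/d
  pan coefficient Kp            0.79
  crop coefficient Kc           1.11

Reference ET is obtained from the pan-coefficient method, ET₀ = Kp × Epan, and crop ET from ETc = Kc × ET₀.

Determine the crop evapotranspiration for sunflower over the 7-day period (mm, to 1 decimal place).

ET₀ = 0.79 × 5.1 = 4.0290 mm/d
ETc = Kc × ET₀ = 1.11 × 4.0290 = 4.4722 mm/d
Over 7 days: 4.4722 × 7 = 31.305 mm

31.3 mm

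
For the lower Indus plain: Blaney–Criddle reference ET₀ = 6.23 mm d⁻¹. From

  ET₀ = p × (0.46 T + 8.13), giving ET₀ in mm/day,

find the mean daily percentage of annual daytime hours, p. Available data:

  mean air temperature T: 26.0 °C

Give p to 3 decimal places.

p = ET₀ / (0.46 T + 8.13) = 6.23 / (0.46 × 26.0 + 8.13) = 6.23 / 20.090 = 0.3101

0.310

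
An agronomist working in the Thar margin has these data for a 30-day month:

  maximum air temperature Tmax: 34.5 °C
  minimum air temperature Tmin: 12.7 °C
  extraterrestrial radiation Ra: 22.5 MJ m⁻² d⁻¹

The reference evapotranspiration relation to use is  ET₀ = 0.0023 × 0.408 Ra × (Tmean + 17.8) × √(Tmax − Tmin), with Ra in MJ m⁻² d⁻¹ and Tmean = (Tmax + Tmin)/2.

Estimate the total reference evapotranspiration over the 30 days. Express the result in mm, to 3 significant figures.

122 mm

Tmean = (34.5 + 12.7)/2 = 23.60 °C
0.408 Ra = 0.408 × 22.5 = 9.1800 mm/d equivalent
ET₀ = 0.0023 × 9.1800 × (23.60 + 17.8) × √21.8 = 0.0023 × 9.1800 × 41.40 × 4.6690 = 4.0813 mm/d
Over 30 days: 4.0813 × 30 = 122.439 mm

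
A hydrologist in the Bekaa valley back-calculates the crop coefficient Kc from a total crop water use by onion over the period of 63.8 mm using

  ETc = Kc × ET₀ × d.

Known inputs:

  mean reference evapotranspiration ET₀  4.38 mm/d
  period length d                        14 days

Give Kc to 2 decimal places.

ETc = Kc × ET₀ × d  ⇒  Kc = ETc / (ET₀ × d)
Kc = 63.8 / (4.38 × 14) = 63.8 / 61.32 = 1.0404

1.04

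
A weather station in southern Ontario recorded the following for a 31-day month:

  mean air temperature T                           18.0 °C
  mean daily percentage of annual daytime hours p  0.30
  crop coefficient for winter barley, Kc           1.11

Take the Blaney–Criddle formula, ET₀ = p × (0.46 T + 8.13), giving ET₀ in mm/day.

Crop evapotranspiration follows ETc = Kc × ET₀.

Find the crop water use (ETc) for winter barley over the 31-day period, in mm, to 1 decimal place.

169.4 mm

ET₀ = 0.30 × (0.46 × 18.0 + 8.13) = 0.30 × 16.410 = 4.9230 mm/d
ETc = Kc × ET₀ = 1.11 × 4.9230 = 5.4645 mm/d
Over 31 days: 5.4645 × 31 = 169.400 mm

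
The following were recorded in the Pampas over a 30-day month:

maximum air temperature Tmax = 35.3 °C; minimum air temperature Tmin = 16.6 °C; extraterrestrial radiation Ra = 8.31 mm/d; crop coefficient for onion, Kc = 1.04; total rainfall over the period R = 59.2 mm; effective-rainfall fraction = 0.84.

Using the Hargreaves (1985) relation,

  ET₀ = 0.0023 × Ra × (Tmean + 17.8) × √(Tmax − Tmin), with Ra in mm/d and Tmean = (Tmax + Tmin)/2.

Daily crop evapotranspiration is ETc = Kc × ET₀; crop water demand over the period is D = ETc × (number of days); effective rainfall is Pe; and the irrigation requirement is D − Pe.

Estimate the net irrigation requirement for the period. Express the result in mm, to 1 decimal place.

Tmean = (35.3 + 16.6)/2 = 25.95 °C
ET₀ = 0.0023 × 8.31 × (25.95 + 17.8) × √18.7 = 0.0023 × 8.31 × 43.75 × 4.3243 = 3.6160 mm/d
ETc = Kc × ET₀ = 1.04 × 3.6160 = 3.7606 mm/d
Crop demand D = ETc × 30 d = 3.7606 × 30 = 112.818 mm
Pe = 0.84 × 59.2 = 49.728 mm
D − Pe = 112.818 − 49.728 = 63.090 mm

63.1 mm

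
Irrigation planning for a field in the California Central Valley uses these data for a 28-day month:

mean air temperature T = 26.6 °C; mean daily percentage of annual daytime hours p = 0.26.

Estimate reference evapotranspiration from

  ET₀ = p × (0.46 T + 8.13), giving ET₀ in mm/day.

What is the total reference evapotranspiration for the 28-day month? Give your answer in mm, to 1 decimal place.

148.3 mm

ET₀ = 0.26 × (0.46 × 26.6 + 8.13) = 0.26 × 20.366 = 5.2952 mm/d
Monthly total = 5.2952 × 28 = 148.266 mm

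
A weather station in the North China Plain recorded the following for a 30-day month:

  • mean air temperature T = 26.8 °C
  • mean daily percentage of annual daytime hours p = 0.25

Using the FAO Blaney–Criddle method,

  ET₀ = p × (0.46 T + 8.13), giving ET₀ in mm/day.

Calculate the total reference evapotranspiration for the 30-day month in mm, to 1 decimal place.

153.4 mm

ET₀ = 0.25 × (0.46 × 26.8 + 8.13) = 0.25 × 20.458 = 5.1145 mm/d
Monthly total = 5.1145 × 30 = 153.435 mm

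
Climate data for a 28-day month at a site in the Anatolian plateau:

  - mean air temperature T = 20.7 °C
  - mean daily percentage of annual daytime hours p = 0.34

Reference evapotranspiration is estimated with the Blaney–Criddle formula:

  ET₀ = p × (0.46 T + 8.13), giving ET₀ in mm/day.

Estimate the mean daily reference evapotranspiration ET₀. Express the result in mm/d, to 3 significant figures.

6.00 mm/d

ET₀ = 0.34 × (0.46 × 20.7 + 8.13) = 0.34 × 17.652 = 6.0017 mm/d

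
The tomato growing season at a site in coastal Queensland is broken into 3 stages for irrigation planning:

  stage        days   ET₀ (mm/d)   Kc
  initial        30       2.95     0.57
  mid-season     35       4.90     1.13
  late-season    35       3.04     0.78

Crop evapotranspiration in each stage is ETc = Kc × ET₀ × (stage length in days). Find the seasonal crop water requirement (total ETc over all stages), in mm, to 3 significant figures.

327 mm

initial: 0.57 × 2.95 × 30 = 50.45 mm
mid-season: 1.13 × 4.90 × 35 = 193.80 mm
late-season: 0.78 × 3.04 × 35 = 82.99 mm
Seasonal total = 327.24 mm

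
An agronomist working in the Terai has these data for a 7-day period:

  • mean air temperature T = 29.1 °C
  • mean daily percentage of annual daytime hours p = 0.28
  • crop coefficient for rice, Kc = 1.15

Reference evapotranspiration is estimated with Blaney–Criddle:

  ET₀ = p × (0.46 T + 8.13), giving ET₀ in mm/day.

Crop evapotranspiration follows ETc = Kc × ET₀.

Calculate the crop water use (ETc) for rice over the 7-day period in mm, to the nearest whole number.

48 mm

ET₀ = 0.28 × (0.46 × 29.1 + 8.13) = 0.28 × 21.516 = 6.0245 mm/d
ETc = Kc × ET₀ = 1.15 × 6.0245 = 6.9282 mm/d
Over 7 days: 6.9282 × 7 = 48.497 mm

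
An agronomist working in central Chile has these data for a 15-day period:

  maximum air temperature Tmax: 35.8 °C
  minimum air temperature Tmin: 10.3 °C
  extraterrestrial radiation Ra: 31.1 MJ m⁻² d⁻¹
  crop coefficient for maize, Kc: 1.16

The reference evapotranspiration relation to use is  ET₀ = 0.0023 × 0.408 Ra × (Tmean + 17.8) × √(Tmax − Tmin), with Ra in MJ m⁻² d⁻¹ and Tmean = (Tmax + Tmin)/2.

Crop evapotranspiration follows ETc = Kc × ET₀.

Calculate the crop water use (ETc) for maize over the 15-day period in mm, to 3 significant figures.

105 mm

Tmean = (35.8 + 10.3)/2 = 23.05 °C
0.408 Ra = 0.408 × 31.1 = 12.6888 mm/d equivalent
ET₀ = 0.0023 × 12.6888 × (23.05 + 17.8) × √25.5 = 0.0023 × 12.6888 × 40.85 × 5.0498 = 6.0203 mm/d
ETc = Kc × ET₀ = 1.16 × 6.0203 = 6.9835 mm/d
Over 15 days: 6.9835 × 15 = 104.753 mm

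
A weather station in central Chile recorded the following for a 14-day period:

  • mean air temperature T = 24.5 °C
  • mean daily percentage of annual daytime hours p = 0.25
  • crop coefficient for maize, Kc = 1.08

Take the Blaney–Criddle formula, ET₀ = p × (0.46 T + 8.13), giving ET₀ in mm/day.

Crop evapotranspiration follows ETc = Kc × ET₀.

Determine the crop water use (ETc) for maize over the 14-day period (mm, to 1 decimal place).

ET₀ = 0.25 × (0.46 × 24.5 + 8.13) = 0.25 × 19.400 = 4.8500 mm/d
ETc = Kc × ET₀ = 1.08 × 4.8500 = 5.2380 mm/d
Over 14 days: 5.2380 × 14 = 73.332 mm

73.3 mm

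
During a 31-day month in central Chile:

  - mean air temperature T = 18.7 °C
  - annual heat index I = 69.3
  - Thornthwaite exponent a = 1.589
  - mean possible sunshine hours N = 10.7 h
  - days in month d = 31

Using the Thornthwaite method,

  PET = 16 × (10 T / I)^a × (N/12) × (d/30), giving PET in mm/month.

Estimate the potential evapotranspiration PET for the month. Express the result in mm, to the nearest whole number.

10T/I = 10 × 18.7 / 69.3 = 2.6984
(10T/I)^a = 2.6984^1.589 = 4.8420
Uncorrected PET = 16 × 4.8420 = 77.472 mm
Correction = (N/12)(d/30) = (10.7/12)(31/30) = 0.9214
PET = 77.472 × 0.9214 = 71.383 mm/month

71 mm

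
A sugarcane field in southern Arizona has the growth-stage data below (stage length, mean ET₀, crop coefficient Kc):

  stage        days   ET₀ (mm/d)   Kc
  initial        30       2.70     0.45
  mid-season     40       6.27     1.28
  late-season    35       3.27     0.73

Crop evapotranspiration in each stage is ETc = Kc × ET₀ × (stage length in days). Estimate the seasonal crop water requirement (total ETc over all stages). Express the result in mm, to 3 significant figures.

441 mm

initial: 0.45 × 2.70 × 30 = 36.45 mm
mid-season: 1.28 × 6.27 × 40 = 321.02 mm
late-season: 0.73 × 3.27 × 35 = 83.55 mm
Seasonal total = 441.02 mm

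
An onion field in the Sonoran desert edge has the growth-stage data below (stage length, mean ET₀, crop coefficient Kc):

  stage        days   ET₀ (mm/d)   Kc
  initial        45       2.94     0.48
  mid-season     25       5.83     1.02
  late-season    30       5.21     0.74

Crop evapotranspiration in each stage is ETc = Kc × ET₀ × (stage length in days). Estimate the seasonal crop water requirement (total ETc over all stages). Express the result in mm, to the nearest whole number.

initial: 0.48 × 2.94 × 45 = 63.50 mm
mid-season: 1.02 × 5.83 × 25 = 148.67 mm
late-season: 0.74 × 5.21 × 30 = 115.66 mm
Seasonal total = 327.83 mm

328 mm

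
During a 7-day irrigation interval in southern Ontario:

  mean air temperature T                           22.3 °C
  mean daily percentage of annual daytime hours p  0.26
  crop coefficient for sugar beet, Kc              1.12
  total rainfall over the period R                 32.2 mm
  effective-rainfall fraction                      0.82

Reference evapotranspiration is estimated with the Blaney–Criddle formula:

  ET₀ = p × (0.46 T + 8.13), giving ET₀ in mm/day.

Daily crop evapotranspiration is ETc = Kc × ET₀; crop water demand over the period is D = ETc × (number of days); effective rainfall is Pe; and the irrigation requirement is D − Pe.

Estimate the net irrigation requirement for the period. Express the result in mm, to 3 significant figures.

ET₀ = 0.26 × (0.46 × 22.3 + 8.13) = 0.26 × 18.388 = 4.7809 mm/d
ETc = Kc × ET₀ = 1.12 × 4.7809 = 5.3546 mm/d
Crop demand D = ETc × 7 d = 5.3546 × 7 = 37.482 mm
Pe = 0.82 × 32.2 = 26.404 mm
D − Pe = 37.482 − 26.404 = 11.078 mm

11.1 mm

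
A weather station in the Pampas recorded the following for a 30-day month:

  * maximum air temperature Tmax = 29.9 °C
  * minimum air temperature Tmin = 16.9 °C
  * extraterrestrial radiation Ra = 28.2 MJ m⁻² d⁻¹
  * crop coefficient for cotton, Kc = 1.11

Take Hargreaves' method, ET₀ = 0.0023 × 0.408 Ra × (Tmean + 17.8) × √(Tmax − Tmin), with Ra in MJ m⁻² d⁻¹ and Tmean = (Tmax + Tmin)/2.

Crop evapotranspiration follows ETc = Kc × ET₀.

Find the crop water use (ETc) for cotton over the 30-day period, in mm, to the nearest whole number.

131 mm

Tmean = (29.9 + 16.9)/2 = 23.40 °C
0.408 Ra = 0.408 × 28.2 = 11.5056 mm/d equivalent
ET₀ = 0.0023 × 11.5056 × (23.40 + 17.8) × √13.0 = 0.0023 × 11.5056 × 41.20 × 3.6056 = 3.9311 mm/d
ETc = Kc × ET₀ = 1.11 × 3.9311 = 4.3635 mm/d
Over 30 days: 4.3635 × 30 = 130.905 mm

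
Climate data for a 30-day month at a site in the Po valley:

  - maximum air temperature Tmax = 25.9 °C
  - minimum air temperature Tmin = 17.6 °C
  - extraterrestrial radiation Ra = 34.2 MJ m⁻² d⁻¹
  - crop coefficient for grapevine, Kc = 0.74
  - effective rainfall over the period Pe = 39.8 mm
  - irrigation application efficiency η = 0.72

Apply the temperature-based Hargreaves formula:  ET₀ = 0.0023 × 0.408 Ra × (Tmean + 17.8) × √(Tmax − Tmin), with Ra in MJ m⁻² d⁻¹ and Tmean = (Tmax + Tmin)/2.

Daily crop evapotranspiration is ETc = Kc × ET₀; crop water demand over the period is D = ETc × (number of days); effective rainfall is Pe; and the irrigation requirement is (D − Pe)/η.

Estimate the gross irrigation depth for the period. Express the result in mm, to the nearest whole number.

57 mm

Tmean = (25.9 + 17.6)/2 = 21.75 °C
0.408 Ra = 0.408 × 34.2 = 13.9536 mm/d equivalent
ET₀ = 0.0023 × 13.9536 × (21.75 + 17.8) × √8.3 = 0.0023 × 13.9536 × 39.55 × 2.8810 = 3.6568 mm/d
ETc = Kc × ET₀ = 0.74 × 3.6568 = 2.7060 mm/d
Crop demand D = ETc × 30 d = 2.7060 × 30 = 81.180 mm
D − Pe = 81.180 − 39.8 = 41.380 mm
Gross irrigation = 41.380 / 0.72 = 57.472 mm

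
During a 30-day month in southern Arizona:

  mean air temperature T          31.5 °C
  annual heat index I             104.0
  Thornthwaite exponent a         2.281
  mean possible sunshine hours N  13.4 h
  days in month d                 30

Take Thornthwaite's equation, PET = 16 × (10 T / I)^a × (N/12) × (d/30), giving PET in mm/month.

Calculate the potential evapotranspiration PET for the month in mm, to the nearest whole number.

224 mm

10T/I = 10 × 31.5 / 104.0 = 3.0288
(10T/I)^a = 3.0288^2.281 = 12.5250
Uncorrected PET = 16 × 12.5250 = 200.400 mm
Correction = (N/12)(d/30) = (13.4/12)(30/30) = 1.1167
PET = 200.400 × 1.1167 = 223.787 mm/month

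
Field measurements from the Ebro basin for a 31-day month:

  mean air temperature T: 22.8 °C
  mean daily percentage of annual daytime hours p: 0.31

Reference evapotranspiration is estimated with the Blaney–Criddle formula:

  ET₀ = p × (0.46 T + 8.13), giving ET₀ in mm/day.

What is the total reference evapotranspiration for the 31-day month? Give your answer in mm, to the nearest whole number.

ET₀ = 0.31 × (0.46 × 22.8 + 8.13) = 0.31 × 18.618 = 5.7716 mm/d
Monthly total = 5.7716 × 31 = 178.920 mm

179 mm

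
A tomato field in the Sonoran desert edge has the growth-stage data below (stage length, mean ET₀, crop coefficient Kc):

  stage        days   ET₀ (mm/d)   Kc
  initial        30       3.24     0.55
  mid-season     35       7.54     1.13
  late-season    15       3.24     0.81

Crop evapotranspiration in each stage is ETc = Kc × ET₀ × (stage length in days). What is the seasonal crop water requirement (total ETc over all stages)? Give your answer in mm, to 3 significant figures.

391 mm

initial: 0.55 × 3.24 × 30 = 53.46 mm
mid-season: 1.13 × 7.54 × 35 = 298.21 mm
late-season: 0.81 × 3.24 × 15 = 39.37 mm
Seasonal total = 391.04 mm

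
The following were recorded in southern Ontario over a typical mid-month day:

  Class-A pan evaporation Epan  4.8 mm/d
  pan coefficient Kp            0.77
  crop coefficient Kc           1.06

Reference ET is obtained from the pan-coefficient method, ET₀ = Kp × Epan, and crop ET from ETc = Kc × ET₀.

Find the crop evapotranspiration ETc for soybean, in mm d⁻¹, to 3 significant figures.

3.92 mm d⁻¹

ET₀ = 0.77 × 4.8 = 3.6960 mm/d
ETc = Kc × ET₀ = 1.06 × 3.6960 = 3.9178 mm/d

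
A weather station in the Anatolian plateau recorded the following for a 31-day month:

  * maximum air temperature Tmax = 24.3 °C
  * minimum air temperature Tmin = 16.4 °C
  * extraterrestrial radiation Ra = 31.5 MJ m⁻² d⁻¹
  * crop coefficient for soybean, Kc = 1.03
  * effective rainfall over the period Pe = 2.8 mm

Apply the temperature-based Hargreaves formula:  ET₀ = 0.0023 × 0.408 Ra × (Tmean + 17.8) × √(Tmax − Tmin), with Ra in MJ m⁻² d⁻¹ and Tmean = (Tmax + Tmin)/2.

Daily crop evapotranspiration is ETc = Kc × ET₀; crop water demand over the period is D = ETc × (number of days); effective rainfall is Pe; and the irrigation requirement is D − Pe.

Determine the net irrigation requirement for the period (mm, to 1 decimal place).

Tmean = (24.3 + 16.4)/2 = 20.35 °C
0.408 Ra = 0.408 × 31.5 = 12.8520 mm/d equivalent
ET₀ = 0.0023 × 12.8520 × (20.35 + 17.8) × √7.9 = 0.0023 × 12.8520 × 38.15 × 2.8107 = 3.1696 mm/d
ETc = Kc × ET₀ = 1.03 × 3.1696 = 3.2647 mm/d
Crop demand D = ETc × 31 d = 3.2647 × 31 = 101.206 mm
D − Pe = 101.206 − 2.8 = 98.406 mm

98.4 mm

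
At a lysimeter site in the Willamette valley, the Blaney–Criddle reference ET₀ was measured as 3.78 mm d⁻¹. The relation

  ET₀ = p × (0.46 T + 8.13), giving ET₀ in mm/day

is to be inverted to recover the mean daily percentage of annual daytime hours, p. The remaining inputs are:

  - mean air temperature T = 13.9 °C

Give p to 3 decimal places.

0.260

p = ET₀ / (0.46 T + 8.13) = 3.78 / (0.46 × 13.9 + 8.13) = 3.78 / 14.524 = 0.2603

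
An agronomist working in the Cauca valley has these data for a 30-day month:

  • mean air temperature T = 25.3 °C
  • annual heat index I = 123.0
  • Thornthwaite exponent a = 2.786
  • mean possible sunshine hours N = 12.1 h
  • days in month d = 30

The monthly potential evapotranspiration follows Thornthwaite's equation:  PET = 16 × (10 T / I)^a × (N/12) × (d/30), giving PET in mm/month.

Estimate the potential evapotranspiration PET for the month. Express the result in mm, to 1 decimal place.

10T/I = 10 × 25.3 / 123.0 = 2.0569
(10T/I)^a = 2.0569^2.786 = 7.4578
Uncorrected PET = 16 × 7.4578 = 119.325 mm
Correction = (N/12)(d/30) = (12.1/12)(30/30) = 1.0083
PET = 119.325 × 1.0083 = 120.315 mm/month

120.3 mm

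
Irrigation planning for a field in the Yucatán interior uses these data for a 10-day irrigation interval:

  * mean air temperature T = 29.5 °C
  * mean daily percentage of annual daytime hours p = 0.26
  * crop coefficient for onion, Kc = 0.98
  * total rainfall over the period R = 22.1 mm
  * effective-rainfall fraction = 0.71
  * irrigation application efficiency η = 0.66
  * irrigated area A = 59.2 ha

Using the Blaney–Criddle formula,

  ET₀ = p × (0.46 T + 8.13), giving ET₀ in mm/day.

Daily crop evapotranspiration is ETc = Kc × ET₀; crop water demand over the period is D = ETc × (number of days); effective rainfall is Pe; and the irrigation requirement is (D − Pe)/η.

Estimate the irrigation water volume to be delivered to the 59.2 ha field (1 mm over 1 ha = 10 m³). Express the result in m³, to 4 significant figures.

35520 m³

ET₀ = 0.26 × (0.46 × 29.5 + 8.13) = 0.26 × 21.700 = 5.6420 mm/d
ETc = Kc × ET₀ = 0.98 × 5.6420 = 5.5292 mm/d
Crop demand D = ETc × 10 d = 5.5292 × 10 = 55.292 mm
Pe = 0.71 × 22.1 = 15.691 mm
D − Pe = 55.292 − 15.691 = 39.601 mm
Gross irrigation = 39.601 / 0.66 = 60.002 mm
Volume = 60.002 mm × 59.2 ha × 10 = 35521.2 m³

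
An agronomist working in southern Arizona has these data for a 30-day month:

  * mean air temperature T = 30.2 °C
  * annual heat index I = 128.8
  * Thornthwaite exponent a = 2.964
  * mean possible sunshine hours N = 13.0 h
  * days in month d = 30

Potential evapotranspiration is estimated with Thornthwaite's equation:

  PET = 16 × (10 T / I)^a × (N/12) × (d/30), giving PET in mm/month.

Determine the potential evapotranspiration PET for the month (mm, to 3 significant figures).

217 mm

10T/I = 10 × 30.2 / 128.8 = 2.3447
(10T/I)^a = 2.3447^2.964 = 12.5008
Uncorrected PET = 16 × 12.5008 = 200.013 mm
Correction = (N/12)(d/30) = (13.0/12)(30/30) = 1.0833
PET = 200.013 × 1.0833 = 216.674 mm/month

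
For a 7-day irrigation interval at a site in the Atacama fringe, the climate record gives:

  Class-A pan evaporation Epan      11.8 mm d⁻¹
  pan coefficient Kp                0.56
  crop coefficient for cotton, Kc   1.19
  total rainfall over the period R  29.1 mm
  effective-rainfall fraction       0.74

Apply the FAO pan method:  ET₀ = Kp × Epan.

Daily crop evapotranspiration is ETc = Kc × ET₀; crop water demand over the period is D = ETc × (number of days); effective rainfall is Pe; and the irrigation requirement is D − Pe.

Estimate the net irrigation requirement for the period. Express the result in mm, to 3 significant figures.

33.5 mm

ET₀ = 0.56 × 11.8 = 6.6080 mm/d
ETc = Kc × ET₀ = 1.19 × 6.6080 = 7.8635 mm/d
Crop demand D = ETc × 7 d = 7.8635 × 7 = 55.045 mm
Pe = 0.74 × 29.1 = 21.534 mm
D − Pe = 55.045 − 21.534 = 33.511 mm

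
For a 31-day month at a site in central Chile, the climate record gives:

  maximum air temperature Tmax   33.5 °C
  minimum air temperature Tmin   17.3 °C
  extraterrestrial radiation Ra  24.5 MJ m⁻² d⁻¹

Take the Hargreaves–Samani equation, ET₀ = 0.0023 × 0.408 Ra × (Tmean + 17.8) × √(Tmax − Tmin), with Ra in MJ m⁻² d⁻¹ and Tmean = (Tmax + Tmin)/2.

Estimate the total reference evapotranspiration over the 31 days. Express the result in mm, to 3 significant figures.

Tmean = (33.5 + 17.3)/2 = 25.40 °C
0.408 Ra = 0.408 × 24.5 = 9.9960 mm/d equivalent
ET₀ = 0.0023 × 9.9960 × (25.40 + 17.8) × √16.2 = 0.0023 × 9.9960 × 43.20 × 4.0249 = 3.9975 mm/d
Over 31 days: 3.9975 × 31 = 123.923 mm

124 mm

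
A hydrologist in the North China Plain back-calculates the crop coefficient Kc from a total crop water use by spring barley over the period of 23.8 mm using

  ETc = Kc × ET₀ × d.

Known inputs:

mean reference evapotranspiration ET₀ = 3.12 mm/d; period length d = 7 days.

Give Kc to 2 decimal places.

ETc = Kc × ET₀ × d  ⇒  Kc = ETc / (ET₀ × d)
Kc = 23.8 / (3.12 × 7) = 23.8 / 21.84 = 1.0897

1.09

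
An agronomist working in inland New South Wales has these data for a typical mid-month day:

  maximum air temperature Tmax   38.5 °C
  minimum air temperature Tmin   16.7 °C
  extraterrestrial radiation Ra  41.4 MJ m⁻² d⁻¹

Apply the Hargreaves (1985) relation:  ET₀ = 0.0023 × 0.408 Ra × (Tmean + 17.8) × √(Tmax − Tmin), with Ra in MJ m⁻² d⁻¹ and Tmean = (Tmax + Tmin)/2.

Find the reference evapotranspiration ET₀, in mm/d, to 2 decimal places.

8.24 mm/d

Tmean = (38.5 + 16.7)/2 = 27.60 °C
0.408 Ra = 0.408 × 41.4 = 16.8912 mm/d equivalent
ET₀ = 0.0023 × 16.8912 × (27.60 + 17.8) × √21.8 = 0.0023 × 16.8912 × 45.40 × 4.6690 = 8.2351 mm/d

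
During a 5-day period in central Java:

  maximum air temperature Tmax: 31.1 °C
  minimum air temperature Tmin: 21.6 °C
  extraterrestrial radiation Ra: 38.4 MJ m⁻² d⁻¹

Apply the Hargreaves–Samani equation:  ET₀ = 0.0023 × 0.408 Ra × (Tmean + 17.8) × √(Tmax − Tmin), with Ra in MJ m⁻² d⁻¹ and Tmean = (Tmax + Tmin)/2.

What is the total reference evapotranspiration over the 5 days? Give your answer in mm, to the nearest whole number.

Tmean = (31.1 + 21.6)/2 = 26.35 °C
0.408 Ra = 0.408 × 38.4 = 15.6672 mm/d equivalent
ET₀ = 0.0023 × 15.6672 × (26.35 + 17.8) × √9.5 = 0.0023 × 15.6672 × 44.15 × 3.0822 = 4.9036 mm/d
Over 5 days: 4.9036 × 5 = 24.518 mm

25 mm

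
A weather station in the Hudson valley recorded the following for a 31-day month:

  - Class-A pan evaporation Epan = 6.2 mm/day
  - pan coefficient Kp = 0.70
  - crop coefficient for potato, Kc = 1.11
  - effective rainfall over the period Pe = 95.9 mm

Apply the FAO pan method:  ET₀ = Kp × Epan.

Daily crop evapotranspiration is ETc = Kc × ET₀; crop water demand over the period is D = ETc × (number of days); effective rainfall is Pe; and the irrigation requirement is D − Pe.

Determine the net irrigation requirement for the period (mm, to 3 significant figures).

ET₀ = 0.70 × 6.2 = 4.3400 mm/d
ETc = Kc × ET₀ = 1.11 × 4.3400 = 4.8174 mm/d
Crop demand D = ETc × 31 d = 4.8174 × 31 = 149.339 mm
D − Pe = 149.339 − 95.9 = 53.439 mm

53.4 mm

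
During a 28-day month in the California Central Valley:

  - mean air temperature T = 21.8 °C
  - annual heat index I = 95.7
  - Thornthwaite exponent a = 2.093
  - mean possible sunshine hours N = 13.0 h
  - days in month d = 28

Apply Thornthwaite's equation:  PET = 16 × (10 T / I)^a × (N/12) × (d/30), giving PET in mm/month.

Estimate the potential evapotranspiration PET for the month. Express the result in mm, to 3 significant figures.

10T/I = 10 × 21.8 / 95.7 = 2.2780
(10T/I)^a = 2.2780^2.093 = 5.6022
Uncorrected PET = 16 × 5.6022 = 89.635 mm
Correction = (N/12)(d/30) = (13.0/12)(28/30) = 1.0111
PET = 89.635 × 1.0111 = 90.630 mm/month

90.6 mm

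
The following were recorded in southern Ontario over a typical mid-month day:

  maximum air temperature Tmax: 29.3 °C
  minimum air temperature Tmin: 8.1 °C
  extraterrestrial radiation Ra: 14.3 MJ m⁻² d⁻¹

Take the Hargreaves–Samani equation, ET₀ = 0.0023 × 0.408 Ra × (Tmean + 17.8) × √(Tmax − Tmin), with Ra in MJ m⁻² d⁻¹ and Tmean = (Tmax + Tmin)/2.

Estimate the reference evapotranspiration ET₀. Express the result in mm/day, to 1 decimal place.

Tmean = (29.3 + 8.1)/2 = 18.70 °C
0.408 Ra = 0.408 × 14.3 = 5.8344 mm/d equivalent
ET₀ = 0.0023 × 5.8344 × (18.70 + 17.8) × √21.2 = 0.0023 × 5.8344 × 36.50 × 4.6043 = 2.2552 mm/d

2.3 mm/day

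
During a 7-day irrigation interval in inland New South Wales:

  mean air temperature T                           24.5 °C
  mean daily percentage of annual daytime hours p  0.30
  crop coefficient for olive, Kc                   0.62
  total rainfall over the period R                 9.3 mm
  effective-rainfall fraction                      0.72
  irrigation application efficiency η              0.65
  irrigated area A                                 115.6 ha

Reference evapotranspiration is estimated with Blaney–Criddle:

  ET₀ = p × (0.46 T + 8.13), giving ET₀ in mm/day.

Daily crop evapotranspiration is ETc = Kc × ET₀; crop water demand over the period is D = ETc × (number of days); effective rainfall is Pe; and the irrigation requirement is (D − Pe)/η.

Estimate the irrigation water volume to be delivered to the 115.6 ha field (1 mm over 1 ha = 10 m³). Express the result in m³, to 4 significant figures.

ET₀ = 0.30 × (0.46 × 24.5 + 8.13) = 0.30 × 19.400 = 5.8200 mm/d
ETc = Kc × ET₀ = 0.62 × 5.8200 = 3.6084 mm/d
Crop demand D = ETc × 7 d = 3.6084 × 7 = 25.259 mm
Pe = 0.72 × 9.3 = 6.696 mm
D − Pe = 25.259 − 6.696 = 18.563 mm
Gross irrigation = 18.563 / 0.65 = 28.558 mm
Volume = 28.558 mm × 115.6 ha × 10 = 33013.0 m³

33010 m³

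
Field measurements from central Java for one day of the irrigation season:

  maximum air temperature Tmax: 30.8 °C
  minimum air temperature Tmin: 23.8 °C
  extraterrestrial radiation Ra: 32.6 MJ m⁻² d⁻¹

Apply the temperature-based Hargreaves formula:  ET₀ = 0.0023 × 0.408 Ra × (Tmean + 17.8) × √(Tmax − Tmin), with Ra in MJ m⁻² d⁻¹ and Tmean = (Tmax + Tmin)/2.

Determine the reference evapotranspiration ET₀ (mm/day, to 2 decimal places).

Tmean = (30.8 + 23.8)/2 = 27.30 °C
0.408 Ra = 0.408 × 32.6 = 13.3008 mm/d equivalent
ET₀ = 0.0023 × 13.3008 × (27.30 + 17.8) × √7.0 = 0.0023 × 13.3008 × 45.10 × 2.6458 = 3.6504 mm/d

3.65 mm/day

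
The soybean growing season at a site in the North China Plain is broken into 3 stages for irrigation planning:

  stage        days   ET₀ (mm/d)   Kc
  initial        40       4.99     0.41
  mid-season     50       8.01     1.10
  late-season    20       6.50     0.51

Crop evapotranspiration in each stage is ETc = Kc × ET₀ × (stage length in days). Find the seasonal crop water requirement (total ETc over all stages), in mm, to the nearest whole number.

589 mm

initial: 0.41 × 4.99 × 40 = 81.84 mm
mid-season: 1.10 × 8.01 × 50 = 440.55 mm
late-season: 0.51 × 6.50 × 20 = 66.30 mm
Seasonal total = 588.69 mm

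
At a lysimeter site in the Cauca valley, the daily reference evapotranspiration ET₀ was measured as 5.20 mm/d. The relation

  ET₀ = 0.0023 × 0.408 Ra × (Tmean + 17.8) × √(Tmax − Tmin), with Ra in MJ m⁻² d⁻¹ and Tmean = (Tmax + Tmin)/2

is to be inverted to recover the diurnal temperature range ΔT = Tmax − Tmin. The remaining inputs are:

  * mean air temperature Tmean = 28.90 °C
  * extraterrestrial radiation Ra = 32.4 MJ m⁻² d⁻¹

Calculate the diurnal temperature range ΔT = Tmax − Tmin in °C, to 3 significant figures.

√ΔT = ET₀ / [0.0023 × 0.408 × Ra × (Tmean+17.8)] = 5.20 / (0.0023 × 13.2192 × 46.70) = 3.6623
ΔT = 3.6623² = 13.412 °C

13.4 °C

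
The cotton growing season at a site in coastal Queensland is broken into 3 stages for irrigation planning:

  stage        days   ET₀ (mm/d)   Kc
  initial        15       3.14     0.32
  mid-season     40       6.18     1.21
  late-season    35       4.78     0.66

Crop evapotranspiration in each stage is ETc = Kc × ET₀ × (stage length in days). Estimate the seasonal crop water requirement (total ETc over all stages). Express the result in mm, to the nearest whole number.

initial: 0.32 × 3.14 × 15 = 15.07 mm
mid-season: 1.21 × 6.18 × 40 = 299.11 mm
late-season: 0.66 × 4.78 × 35 = 110.42 mm
Seasonal total = 424.60 mm

425 mm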